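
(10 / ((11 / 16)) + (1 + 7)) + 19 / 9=2441 / 99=24.66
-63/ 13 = -4.85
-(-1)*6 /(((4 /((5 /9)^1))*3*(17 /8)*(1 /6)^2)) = 4.71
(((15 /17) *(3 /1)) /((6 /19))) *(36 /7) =5130 /119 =43.11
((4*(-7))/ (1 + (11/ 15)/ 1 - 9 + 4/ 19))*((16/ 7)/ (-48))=-0.19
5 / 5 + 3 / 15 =6 / 5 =1.20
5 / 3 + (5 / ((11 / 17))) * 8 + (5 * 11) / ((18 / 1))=66.54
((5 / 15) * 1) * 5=5 / 3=1.67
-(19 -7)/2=-6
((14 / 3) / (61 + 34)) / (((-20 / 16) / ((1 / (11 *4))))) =-14 / 15675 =-0.00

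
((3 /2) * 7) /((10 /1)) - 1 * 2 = -19 /20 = -0.95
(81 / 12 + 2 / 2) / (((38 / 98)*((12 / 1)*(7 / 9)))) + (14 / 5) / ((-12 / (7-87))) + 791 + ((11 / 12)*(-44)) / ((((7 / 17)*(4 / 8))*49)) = 252695911 / 312816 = 807.81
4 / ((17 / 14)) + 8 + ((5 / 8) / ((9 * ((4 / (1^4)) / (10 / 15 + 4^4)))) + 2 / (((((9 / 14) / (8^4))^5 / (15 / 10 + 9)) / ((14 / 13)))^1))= 16528555406708143971043286057 / 69599088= 237482356187025668655.94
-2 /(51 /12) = -0.47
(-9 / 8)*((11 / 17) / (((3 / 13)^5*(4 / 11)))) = -44926453 / 14688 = -3058.72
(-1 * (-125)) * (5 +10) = 1875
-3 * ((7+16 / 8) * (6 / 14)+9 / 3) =-144 / 7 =-20.57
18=18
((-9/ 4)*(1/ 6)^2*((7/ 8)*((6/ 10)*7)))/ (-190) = 147/ 121600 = 0.00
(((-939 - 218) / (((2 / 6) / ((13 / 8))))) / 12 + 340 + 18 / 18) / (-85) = 4129 / 2720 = 1.52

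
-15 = -15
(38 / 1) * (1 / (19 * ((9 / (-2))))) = -0.44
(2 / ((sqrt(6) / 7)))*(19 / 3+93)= 2086*sqrt(6) / 9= 567.74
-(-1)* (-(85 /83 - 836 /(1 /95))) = 6591775 /83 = 79418.98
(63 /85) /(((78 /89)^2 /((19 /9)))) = 1053493 /517140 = 2.04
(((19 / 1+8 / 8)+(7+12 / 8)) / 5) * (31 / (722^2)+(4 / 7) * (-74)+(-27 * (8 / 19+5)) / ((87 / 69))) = -50276752917 / 55695080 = -902.71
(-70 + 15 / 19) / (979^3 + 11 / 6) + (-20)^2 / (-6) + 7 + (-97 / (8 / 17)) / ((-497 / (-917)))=-16039367317997051 / 36454614807864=-439.98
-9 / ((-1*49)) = 9 / 49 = 0.18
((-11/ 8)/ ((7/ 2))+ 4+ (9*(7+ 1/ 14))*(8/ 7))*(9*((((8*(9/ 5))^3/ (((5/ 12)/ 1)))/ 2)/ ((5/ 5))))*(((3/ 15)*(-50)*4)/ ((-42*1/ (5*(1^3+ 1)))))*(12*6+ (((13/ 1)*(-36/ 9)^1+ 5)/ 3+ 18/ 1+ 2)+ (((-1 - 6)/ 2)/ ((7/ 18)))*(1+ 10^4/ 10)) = -1795972961562624/ 8575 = -209442910969.40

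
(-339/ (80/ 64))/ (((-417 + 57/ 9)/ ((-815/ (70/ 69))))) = -11438199/ 21560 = -530.53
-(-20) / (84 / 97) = 485 / 21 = 23.10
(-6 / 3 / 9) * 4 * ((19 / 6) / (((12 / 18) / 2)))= -76 / 9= -8.44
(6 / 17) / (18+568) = 3 / 4981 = 0.00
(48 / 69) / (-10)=-8 / 115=-0.07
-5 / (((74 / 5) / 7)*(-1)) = 175 / 74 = 2.36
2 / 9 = 0.22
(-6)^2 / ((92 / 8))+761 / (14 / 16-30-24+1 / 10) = -547408 / 48783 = -11.22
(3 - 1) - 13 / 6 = -1 / 6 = -0.17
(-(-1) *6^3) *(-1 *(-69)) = 14904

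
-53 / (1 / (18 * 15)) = -14310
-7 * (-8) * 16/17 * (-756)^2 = 512096256/17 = 30123309.18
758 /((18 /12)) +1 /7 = 505.48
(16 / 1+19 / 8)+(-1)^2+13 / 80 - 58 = -3077 / 80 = -38.46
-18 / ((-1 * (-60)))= -3 / 10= -0.30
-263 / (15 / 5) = -263 / 3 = -87.67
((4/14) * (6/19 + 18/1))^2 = 484416/17689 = 27.39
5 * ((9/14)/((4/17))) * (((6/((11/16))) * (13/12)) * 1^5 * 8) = 1033.25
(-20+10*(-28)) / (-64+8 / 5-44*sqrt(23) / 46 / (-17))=701250*sqrt(23) / 161758367+777699000 / 161758367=4.83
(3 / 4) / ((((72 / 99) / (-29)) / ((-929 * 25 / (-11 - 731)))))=-22226325 / 23744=-936.08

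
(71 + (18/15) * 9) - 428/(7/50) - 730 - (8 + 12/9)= -390041/105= -3714.68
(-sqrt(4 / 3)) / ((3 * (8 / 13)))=-13 * sqrt(3) / 36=-0.63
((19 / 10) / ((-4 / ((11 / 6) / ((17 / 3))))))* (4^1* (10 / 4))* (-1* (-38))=-3971 / 68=-58.40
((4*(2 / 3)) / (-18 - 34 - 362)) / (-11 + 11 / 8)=32 / 47817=0.00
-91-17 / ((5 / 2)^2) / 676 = -384492 / 4225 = -91.00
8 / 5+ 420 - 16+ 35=2203 / 5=440.60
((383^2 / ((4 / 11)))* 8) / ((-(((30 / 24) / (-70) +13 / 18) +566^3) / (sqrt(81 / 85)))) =-14638388688* sqrt(85) / 7767812918815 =-0.02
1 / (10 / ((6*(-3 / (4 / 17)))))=-153 / 20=-7.65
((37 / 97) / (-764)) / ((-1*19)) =0.00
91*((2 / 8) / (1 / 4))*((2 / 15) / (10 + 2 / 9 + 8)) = 0.67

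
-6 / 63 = -2 / 21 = -0.10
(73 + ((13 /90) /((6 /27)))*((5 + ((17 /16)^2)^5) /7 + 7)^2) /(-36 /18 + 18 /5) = 2764887077091948229129833693 /38685626227668133590597632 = 71.47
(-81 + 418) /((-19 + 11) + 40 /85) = -5729 /128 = -44.76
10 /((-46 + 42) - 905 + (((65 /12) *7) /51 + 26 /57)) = -116280 /10555903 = -0.01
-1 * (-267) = 267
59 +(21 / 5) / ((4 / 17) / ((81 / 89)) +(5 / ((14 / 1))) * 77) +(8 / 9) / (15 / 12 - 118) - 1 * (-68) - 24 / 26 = 376587103523 / 2983562595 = 126.22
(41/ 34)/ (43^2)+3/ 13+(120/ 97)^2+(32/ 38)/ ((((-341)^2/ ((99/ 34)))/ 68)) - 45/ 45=1178882090140529/ 1544444558263178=0.76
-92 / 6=-46 / 3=-15.33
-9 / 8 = -1.12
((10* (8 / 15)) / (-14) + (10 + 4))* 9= 858 / 7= 122.57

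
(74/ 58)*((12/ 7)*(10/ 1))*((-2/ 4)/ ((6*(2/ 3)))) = -555/ 203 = -2.73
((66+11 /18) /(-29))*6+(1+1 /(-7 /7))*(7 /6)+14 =0.22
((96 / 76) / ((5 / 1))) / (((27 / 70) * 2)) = 56 / 171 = 0.33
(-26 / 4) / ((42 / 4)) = -13 / 21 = -0.62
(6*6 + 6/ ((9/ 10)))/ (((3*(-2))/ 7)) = -448/ 9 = -49.78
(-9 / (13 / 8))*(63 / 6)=-58.15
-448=-448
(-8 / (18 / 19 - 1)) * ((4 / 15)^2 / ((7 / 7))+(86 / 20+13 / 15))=179132 / 225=796.14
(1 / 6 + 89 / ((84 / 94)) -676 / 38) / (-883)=-32707 / 352317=-0.09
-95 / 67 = -1.42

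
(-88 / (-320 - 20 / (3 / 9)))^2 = 484 / 9025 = 0.05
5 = 5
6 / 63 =2 / 21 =0.10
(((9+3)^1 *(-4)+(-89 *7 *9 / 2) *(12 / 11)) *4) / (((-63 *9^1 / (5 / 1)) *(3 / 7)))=227800 / 891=255.67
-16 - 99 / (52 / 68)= -1891 / 13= -145.46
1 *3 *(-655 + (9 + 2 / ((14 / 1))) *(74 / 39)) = -174079 / 91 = -1912.96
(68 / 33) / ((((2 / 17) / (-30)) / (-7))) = 40460 / 11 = 3678.18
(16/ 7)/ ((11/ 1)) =16/ 77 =0.21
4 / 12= 1 / 3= 0.33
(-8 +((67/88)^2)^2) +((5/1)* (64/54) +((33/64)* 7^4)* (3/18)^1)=204.60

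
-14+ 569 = 555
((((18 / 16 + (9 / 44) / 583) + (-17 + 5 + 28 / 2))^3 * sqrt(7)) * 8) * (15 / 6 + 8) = 86570377149345747 * sqrt(7) / 33759319935616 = 6784.61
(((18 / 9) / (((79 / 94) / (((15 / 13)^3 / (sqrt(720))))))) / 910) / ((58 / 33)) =69795 * sqrt(5) / 1832131028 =0.00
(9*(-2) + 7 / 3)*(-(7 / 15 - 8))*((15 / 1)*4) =-21244 / 3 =-7081.33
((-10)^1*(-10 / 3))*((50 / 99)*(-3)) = -50.51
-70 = -70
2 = 2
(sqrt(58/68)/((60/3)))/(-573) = -0.00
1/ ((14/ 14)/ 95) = 95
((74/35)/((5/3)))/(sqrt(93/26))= 0.67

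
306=306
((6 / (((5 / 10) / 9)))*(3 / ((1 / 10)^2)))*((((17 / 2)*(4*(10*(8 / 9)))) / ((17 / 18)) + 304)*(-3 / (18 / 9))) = -30326400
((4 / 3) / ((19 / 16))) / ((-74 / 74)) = -64 / 57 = -1.12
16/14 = 8/7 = 1.14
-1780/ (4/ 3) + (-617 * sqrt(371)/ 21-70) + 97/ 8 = -11143/ 8-617 * sqrt(371)/ 21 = -1958.79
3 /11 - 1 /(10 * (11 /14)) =0.15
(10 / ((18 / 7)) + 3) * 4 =27.56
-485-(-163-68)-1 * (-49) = -205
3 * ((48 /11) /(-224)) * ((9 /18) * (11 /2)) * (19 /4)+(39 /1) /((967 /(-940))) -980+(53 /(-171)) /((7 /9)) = -4194047735 /4115552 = -1019.07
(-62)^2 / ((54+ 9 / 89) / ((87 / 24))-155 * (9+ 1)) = -4960682 / 1981015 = -2.50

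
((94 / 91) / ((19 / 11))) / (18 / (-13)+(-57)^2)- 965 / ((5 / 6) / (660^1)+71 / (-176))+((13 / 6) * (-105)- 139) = 2077756808227 / 1021953114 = 2033.12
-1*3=-3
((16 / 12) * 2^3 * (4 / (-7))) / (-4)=1.52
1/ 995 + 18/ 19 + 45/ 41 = 1585814/ 775105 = 2.05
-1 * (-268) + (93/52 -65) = 10649/52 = 204.79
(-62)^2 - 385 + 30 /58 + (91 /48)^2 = 231391253 /66816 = 3463.11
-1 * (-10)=10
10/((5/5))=10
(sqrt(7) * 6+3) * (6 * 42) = 756+1512 * sqrt(7) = 4756.38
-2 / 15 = -0.13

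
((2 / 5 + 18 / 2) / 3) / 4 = 47 / 60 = 0.78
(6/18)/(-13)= -1/39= -0.03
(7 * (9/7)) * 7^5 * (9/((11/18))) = 24504606/11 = 2227691.45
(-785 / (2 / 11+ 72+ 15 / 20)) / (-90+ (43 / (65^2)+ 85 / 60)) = 1751178000 / 14410524731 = 0.12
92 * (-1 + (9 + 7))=1380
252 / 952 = 9 / 34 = 0.26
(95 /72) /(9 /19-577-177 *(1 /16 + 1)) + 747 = 312531379 /418383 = 747.00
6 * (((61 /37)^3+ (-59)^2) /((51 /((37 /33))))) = 353100148 /768009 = 459.76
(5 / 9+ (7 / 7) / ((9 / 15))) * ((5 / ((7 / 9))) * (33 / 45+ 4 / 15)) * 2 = 200 / 7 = 28.57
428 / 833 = 0.51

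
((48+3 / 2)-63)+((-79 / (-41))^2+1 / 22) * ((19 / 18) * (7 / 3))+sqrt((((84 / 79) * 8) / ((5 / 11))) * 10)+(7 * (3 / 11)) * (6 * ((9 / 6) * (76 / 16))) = 8 * sqrt(18249) / 79+77254789 / 998514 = 91.05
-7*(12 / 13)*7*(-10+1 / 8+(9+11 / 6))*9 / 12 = -3381 / 104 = -32.51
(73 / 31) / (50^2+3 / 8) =584 / 620093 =0.00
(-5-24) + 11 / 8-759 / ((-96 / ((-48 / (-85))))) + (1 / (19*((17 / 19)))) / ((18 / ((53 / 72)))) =-2551073 / 110160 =-23.16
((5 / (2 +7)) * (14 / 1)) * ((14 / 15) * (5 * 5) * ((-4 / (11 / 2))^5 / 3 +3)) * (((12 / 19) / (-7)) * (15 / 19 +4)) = -360972866800 / 1569764097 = -229.95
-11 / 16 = -0.69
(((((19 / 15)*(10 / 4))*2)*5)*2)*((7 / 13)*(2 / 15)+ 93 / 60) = 24035 / 234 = 102.71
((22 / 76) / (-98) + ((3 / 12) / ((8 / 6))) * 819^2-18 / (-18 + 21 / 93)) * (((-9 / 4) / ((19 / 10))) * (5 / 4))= -12224264605425 / 65661568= -186170.77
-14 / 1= -14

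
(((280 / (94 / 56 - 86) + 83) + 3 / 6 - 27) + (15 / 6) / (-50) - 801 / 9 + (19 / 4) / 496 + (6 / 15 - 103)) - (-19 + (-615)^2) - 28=-8861906814953 / 23421120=-378372.46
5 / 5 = 1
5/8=0.62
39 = 39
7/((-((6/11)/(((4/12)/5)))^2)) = -847/8100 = -0.10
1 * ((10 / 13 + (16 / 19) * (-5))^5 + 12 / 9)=-1327438504595972 / 2758074678021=-481.29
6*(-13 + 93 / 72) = -281 / 4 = -70.25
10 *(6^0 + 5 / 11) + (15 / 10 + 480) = 10913 / 22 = 496.05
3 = 3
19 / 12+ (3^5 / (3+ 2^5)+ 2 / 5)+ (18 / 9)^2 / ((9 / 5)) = 14047 / 1260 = 11.15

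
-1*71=-71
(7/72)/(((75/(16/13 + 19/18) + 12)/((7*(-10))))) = -26215/172584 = -0.15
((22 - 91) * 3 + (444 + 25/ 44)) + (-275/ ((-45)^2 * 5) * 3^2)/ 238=55975573/ 235620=237.57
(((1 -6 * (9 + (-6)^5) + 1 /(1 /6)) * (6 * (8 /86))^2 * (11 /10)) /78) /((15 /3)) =24609552 /600925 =40.95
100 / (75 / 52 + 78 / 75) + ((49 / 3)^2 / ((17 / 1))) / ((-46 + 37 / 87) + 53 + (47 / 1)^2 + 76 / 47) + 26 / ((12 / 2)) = 66609964404826 / 1492643444775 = 44.63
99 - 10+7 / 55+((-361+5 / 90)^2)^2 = 97997310958486807 / 5773680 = 16973110903.01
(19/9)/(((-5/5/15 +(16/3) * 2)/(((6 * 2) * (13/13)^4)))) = 380/159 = 2.39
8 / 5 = 1.60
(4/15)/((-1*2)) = -0.13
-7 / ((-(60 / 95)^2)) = 2527 / 144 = 17.55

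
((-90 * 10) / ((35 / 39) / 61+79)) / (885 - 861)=-178425 / 375952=-0.47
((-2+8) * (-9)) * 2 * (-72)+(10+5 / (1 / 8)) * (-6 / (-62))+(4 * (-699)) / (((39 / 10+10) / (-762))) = 693998754 / 4309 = 161057.96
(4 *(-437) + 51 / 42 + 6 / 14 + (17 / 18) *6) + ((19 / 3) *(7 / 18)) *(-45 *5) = -16064 / 7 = -2294.86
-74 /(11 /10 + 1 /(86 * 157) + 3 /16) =-39965920 /695393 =-57.47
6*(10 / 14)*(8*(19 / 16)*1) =285 / 7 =40.71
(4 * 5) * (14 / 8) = 35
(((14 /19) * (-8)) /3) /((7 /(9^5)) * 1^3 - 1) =1102248 /560899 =1.97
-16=-16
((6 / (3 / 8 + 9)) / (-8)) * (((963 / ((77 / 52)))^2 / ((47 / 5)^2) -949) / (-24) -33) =60633890123 / 3929148300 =15.43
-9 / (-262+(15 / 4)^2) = 144 / 3967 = 0.04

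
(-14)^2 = 196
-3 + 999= 996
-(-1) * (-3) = -3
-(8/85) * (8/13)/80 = -4/5525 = -0.00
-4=-4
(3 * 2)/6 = 1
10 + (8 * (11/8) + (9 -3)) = 27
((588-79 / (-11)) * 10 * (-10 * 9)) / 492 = -491025 / 451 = -1088.75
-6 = -6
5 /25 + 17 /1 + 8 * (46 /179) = 17234 /895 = 19.26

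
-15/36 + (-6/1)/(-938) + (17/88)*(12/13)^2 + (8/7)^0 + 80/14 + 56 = 653574941/10462452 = 62.47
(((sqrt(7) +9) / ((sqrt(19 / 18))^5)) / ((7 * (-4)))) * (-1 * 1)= 243 * sqrt(38) * (sqrt(7) +9) / 48013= 0.36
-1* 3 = -3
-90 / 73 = -1.23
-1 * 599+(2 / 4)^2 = -2395 / 4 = -598.75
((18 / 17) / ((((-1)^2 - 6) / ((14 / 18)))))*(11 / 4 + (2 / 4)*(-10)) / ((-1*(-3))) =21 / 170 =0.12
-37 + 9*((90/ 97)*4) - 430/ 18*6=-42757/ 291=-146.93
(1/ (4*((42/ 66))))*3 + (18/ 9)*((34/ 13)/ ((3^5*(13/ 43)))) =1437083/ 1149876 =1.25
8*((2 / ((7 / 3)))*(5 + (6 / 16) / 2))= 249 / 7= 35.57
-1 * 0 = 0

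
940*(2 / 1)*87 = 163560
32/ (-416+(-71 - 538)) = -32/ 1025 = -0.03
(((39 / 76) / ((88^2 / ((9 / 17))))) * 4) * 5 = 1755 / 2501312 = 0.00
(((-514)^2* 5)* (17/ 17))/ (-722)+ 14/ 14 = -1828.61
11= 11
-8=-8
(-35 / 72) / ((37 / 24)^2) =-280 / 1369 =-0.20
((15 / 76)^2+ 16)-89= -421423 / 5776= -72.96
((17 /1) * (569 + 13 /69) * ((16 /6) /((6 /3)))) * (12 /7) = 10682528 /483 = 22117.04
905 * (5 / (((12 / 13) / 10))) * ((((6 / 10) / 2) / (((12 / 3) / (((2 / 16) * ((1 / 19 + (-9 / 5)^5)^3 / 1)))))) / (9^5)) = -52.07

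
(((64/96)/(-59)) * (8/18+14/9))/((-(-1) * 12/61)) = -61/531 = -0.11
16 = 16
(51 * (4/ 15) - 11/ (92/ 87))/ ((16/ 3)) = 4413/ 7360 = 0.60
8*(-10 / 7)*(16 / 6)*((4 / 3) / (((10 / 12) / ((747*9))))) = -2294784 / 7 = -327826.29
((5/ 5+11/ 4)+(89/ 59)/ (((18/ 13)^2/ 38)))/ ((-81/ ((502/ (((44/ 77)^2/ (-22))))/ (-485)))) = -87023702227/ 3003888240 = -28.97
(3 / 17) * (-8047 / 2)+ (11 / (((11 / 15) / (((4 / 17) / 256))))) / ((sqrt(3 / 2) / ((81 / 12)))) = -24141 / 34+ 135 * sqrt(6) / 4352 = -709.95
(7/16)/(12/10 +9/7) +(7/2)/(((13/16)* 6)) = 16177/18096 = 0.89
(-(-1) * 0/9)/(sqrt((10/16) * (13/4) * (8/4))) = 0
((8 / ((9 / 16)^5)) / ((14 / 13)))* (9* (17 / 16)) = 57933824 / 45927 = 1261.43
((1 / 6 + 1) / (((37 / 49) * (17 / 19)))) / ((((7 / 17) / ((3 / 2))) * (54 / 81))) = 2793 / 296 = 9.44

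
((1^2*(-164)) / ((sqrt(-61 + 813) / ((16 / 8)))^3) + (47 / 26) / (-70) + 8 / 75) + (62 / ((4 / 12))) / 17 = 5115319 / 464100-41*sqrt(47) / 4418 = 10.96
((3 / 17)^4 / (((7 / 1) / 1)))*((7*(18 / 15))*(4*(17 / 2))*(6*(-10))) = -11664 / 4913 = -2.37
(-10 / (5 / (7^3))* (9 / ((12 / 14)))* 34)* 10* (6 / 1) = -14694120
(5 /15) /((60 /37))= 37 /180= 0.21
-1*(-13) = 13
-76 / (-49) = 76 / 49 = 1.55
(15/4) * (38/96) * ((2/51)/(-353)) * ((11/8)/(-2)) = 1045/9217536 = 0.00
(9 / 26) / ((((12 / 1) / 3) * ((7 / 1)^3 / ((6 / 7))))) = 27 / 124852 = 0.00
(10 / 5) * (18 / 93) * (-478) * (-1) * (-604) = -111759.48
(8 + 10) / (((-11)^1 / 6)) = -108 / 11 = -9.82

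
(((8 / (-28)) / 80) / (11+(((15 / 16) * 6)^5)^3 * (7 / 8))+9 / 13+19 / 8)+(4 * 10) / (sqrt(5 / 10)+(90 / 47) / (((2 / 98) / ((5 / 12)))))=8842294463992492462553306987513041809 / 2161522328884907735593489434911526680 -176720 * sqrt(2) / 13501207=4.07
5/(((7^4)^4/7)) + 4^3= 303843936636357/4747561509943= 64.00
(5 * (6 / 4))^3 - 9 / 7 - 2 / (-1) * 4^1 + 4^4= 684.59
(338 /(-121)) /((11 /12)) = -4056 /1331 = -3.05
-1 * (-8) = 8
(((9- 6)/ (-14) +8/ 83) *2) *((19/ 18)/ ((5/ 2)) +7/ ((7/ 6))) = -39593/ 26145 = -1.51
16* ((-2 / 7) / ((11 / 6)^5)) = -248832 / 1127357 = -0.22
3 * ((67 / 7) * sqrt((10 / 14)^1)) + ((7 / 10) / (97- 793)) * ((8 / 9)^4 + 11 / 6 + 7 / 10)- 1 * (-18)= 42.26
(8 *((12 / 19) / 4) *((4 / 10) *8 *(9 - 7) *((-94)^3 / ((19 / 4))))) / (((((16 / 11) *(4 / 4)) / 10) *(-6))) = 584731136 / 361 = 1619753.84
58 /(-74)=-29 /37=-0.78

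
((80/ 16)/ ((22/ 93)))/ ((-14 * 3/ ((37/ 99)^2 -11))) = 1178465/ 215622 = 5.47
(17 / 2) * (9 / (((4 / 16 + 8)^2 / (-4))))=-544 / 121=-4.50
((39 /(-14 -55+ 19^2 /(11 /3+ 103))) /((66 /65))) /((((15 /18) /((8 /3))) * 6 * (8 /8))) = -216320 /692901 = -0.31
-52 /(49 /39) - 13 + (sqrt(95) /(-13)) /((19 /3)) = -2665 /49 - 3 *sqrt(95) /247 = -54.51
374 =374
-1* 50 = -50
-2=-2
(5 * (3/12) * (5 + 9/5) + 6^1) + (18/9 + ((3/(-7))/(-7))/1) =16.56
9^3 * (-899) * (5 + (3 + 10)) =-11796678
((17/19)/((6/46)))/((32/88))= 4301/228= 18.86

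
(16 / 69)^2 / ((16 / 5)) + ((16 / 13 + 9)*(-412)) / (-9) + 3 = 9724601 / 20631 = 471.36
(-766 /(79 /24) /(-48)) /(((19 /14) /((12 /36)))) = 5362 /4503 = 1.19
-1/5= -0.20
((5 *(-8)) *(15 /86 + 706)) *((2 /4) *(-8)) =4858480 /43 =112987.91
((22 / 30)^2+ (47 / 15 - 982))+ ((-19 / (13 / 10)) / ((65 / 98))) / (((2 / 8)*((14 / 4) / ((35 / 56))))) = -994.07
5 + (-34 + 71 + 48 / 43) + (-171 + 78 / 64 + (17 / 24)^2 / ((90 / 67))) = -281518811 / 2229120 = -126.29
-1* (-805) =805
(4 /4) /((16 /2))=1 /8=0.12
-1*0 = 0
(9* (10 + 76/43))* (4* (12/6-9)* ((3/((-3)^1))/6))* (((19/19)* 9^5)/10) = 627454674/215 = 2918393.83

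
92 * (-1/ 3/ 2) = -46/ 3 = -15.33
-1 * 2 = -2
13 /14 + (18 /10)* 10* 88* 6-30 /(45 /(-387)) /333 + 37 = 14829361 /1554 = 9542.70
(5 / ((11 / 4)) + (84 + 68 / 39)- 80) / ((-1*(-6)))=1.26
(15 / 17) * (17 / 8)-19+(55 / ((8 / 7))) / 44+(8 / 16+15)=-17 / 32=-0.53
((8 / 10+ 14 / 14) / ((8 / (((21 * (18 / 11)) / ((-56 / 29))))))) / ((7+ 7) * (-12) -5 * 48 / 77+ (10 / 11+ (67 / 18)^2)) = 3995649 / 156027640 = 0.03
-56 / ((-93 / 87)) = 1624 / 31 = 52.39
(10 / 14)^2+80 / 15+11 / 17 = 16220 / 2499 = 6.49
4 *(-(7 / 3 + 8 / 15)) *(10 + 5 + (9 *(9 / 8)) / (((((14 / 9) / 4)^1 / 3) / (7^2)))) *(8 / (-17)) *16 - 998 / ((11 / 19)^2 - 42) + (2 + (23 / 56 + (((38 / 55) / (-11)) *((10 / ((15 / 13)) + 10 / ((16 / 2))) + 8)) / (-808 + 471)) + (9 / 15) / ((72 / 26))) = 581124041122542503 / 1751661503592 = 331755.90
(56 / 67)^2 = 3136 / 4489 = 0.70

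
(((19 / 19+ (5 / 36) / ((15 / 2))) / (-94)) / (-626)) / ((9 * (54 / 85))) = 4675 / 1544301936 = 0.00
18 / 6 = 3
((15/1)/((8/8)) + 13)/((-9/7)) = -196/9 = -21.78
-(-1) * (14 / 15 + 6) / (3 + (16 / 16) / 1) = 26 / 15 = 1.73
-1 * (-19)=19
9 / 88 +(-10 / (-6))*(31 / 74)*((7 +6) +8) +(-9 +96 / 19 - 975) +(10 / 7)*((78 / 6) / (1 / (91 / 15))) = -158034607 / 185592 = -851.52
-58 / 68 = -0.85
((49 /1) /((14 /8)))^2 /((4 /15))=2940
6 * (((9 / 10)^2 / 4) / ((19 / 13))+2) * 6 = 146277 / 1900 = 76.99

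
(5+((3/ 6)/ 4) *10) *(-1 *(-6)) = 75/ 2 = 37.50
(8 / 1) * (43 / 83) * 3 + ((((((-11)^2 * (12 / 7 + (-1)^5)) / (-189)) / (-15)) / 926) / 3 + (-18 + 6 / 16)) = -5.19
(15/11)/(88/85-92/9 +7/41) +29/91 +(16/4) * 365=59048293646/40439399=1460.17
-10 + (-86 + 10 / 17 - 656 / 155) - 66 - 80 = -647272 / 2635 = -245.64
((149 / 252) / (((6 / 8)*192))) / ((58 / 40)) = 0.00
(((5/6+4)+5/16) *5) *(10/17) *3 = 6175/136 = 45.40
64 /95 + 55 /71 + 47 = 326784 /6745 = 48.45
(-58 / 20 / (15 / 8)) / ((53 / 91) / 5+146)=-10556 / 997245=-0.01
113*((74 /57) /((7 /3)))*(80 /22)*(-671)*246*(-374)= 1877183373120 /133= 14114160700.15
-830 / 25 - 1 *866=-4496 / 5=-899.20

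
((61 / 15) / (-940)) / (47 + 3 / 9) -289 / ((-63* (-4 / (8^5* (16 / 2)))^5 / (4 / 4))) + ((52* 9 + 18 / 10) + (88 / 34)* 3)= -3963990633049077650519863493757211 / 714785400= -5545707331248060817302457.00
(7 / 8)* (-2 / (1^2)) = -7 / 4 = -1.75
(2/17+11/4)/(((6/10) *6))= 325/408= 0.80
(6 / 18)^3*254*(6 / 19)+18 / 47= 26954 / 8037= 3.35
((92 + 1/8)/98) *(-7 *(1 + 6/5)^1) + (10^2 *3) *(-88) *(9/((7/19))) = -51594301/80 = -644928.76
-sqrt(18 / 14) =-3 * sqrt(7) / 7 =-1.13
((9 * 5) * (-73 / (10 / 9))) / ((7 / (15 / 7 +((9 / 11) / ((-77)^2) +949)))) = -366798734235 / 913066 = -401722.04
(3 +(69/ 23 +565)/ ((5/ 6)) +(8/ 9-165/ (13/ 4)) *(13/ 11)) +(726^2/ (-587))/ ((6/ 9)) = -209561791/ 290565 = -721.22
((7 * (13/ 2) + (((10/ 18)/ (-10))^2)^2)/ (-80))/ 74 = -4776409/ 621457920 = -0.01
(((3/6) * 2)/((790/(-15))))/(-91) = 3/14378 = 0.00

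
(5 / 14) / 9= 5 / 126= 0.04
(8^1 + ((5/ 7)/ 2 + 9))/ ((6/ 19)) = 1539/ 28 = 54.96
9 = 9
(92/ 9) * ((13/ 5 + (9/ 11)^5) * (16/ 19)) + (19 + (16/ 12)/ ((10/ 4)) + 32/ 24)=336304393/ 7247295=46.40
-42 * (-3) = 126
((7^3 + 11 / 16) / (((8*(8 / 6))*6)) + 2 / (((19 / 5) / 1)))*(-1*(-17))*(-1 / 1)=-1950257 / 19456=-100.24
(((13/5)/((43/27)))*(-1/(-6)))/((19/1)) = 117/8170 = 0.01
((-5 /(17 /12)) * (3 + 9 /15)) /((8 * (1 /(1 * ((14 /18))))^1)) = -21 /17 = -1.24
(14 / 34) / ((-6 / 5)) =-35 / 102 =-0.34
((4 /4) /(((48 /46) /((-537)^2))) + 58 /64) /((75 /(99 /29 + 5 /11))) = 1091268773 /76560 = 14253.77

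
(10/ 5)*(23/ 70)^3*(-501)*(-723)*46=1182097.34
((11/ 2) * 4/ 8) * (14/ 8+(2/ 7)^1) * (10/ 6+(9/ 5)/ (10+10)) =9.83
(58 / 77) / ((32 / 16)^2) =29 / 154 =0.19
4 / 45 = 0.09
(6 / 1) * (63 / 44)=189 / 22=8.59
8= 8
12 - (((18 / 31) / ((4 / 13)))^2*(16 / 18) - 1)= 9451 / 961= 9.83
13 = 13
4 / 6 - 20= -19.33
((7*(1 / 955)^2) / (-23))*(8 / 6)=-0.00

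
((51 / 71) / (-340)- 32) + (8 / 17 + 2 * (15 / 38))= -14100149 / 458660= -30.74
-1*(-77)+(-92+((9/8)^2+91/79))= -63617/5056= -12.58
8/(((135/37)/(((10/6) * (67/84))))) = 4958/1701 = 2.91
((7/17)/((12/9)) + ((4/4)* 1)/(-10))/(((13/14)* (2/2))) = 497/2210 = 0.22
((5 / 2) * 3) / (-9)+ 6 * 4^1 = 139 / 6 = 23.17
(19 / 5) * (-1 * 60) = -228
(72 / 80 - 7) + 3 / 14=-206 / 35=-5.89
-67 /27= -2.48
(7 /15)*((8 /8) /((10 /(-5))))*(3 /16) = -7 /160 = -0.04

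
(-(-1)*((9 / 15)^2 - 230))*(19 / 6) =-109079 / 150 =-727.19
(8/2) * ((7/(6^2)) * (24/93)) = 56/279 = 0.20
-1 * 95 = -95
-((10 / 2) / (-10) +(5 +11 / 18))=-46 / 9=-5.11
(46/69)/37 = 2/111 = 0.02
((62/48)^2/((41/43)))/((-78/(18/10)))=-41323/1023360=-0.04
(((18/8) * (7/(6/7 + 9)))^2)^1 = 21609/8464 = 2.55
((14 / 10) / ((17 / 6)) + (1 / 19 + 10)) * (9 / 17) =153297 / 27455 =5.58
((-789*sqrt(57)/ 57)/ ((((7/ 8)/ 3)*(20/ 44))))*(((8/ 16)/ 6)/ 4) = -2893*sqrt(57)/ 1330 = -16.42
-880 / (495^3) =-16 / 2205225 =-0.00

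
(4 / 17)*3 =12 / 17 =0.71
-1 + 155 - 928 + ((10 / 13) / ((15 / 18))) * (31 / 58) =-291612 / 377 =-773.51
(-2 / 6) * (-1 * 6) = 2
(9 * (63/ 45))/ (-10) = -1.26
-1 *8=-8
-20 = -20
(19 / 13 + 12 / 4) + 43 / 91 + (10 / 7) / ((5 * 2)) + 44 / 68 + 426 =95411 / 221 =431.72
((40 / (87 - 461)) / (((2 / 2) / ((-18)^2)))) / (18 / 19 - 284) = 61560 / 502843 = 0.12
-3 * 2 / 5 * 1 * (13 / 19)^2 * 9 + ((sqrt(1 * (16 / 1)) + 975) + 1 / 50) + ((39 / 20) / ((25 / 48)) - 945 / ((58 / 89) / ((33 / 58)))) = 23173711857 / 151800500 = 152.66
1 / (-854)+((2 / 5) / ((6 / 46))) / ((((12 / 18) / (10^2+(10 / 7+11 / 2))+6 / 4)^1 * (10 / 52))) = 3057685471 / 288844150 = 10.59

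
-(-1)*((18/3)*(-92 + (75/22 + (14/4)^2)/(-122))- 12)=-1515843/2684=-564.77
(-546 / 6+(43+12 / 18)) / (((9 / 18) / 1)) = -284 / 3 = -94.67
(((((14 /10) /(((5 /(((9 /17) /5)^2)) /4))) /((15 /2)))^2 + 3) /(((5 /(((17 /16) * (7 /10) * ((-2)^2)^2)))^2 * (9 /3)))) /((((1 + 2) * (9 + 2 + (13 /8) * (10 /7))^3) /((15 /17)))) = 219334181017601776 /311231335230712890625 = 0.00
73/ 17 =4.29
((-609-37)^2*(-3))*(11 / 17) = -810084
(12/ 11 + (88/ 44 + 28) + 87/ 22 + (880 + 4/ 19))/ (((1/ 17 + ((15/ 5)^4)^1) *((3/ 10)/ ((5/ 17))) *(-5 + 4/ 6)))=-735725/ 288002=-2.55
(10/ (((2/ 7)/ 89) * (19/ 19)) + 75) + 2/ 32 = 51041/ 16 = 3190.06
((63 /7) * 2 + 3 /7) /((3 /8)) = 344 /7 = 49.14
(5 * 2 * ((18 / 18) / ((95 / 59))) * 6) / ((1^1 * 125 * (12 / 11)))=649 / 2375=0.27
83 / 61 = 1.36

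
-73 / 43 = -1.70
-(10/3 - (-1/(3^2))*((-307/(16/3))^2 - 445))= -742001/2304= -322.05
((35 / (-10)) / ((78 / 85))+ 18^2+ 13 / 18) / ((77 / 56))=300370 / 1287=233.39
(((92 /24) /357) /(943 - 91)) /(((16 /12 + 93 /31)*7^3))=23 /2712534552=0.00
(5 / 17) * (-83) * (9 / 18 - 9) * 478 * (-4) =-396740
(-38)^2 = 1444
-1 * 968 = -968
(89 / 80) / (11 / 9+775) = 801 / 558880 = 0.00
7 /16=0.44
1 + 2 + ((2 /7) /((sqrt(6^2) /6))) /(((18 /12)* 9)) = 571 /189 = 3.02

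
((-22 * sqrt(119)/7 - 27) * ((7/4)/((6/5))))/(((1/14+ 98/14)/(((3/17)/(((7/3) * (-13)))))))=315/9724+ 5 * sqrt(119)/1326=0.07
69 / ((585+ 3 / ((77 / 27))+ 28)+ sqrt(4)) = 1771 / 15812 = 0.11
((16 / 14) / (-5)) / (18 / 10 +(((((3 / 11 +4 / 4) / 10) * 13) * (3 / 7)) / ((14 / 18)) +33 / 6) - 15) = 176 / 5227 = 0.03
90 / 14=45 / 7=6.43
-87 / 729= -29 / 243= -0.12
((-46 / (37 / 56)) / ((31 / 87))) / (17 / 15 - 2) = 225.45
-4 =-4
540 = 540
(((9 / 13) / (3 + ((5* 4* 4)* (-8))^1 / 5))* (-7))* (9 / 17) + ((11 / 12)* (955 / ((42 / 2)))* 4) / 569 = 310525874 / 990273375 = 0.31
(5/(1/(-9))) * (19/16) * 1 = -53.44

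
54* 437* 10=235980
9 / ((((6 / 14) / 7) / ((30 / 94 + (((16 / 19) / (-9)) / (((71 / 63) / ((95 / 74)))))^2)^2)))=1689355162090503075 / 105204909477481969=16.06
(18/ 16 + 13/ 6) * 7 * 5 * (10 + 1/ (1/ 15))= 69125/ 24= 2880.21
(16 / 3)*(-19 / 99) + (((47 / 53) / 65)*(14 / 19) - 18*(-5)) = 1729909256 / 19440135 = 88.99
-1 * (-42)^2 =-1764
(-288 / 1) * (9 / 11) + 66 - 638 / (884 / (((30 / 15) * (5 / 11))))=-413981 / 2431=-170.29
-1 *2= -2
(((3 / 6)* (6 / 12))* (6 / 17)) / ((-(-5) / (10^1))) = 3 / 17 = 0.18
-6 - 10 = -16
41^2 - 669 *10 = -5009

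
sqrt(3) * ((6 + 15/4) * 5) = 195 * sqrt(3)/4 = 84.44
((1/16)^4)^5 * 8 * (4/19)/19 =1/13638194402527535377154048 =0.00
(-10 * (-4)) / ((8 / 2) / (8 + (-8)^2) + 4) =720 / 73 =9.86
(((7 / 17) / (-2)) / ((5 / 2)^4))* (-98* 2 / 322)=784 / 244375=0.00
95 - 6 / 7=659 / 7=94.14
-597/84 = -199/28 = -7.11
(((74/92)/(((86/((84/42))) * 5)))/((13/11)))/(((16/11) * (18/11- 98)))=-49247/2180547200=-0.00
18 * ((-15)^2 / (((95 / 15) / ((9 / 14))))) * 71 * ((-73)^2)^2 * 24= 2645756200654200 / 133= 19892903764317.29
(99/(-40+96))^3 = 970299/175616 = 5.53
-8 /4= -2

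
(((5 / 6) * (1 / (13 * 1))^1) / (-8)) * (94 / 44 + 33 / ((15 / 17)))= -4349 / 13728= -0.32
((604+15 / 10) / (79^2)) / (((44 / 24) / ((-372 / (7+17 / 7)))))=-1576722 / 755161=-2.09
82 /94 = 41 /47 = 0.87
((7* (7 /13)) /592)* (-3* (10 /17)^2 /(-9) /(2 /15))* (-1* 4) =-6125 /278018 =-0.02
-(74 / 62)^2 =-1369 / 961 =-1.42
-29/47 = -0.62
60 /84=5 /7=0.71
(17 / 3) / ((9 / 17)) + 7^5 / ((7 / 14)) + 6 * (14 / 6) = 908245 / 27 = 33638.70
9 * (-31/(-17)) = 279/17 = 16.41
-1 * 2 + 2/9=-16/9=-1.78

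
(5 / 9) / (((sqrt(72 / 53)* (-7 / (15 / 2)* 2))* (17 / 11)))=-275* sqrt(106) / 17136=-0.17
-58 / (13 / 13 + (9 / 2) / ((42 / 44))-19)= 406 / 93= 4.37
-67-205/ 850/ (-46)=-523899/ 7820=-66.99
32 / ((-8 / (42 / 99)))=-56 / 33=-1.70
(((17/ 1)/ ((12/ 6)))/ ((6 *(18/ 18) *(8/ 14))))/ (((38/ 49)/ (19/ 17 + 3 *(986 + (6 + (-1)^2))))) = 9526.90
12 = 12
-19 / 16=-1.19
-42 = -42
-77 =-77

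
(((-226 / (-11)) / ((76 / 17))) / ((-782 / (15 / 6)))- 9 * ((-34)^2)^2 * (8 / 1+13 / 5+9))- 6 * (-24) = -45326073339017 / 192280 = -235729526.41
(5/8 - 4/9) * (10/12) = 65/432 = 0.15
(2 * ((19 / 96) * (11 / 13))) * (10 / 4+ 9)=4807 / 1248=3.85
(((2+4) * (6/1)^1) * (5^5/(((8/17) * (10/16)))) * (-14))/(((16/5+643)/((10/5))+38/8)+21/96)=-285600000/17497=-16322.80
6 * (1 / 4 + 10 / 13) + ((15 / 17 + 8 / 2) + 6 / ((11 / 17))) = 98555 / 4862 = 20.27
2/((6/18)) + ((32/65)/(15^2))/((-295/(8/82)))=1061336122/176889375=6.00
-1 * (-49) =49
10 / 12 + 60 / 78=125 / 78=1.60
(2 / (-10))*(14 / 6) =-7 / 15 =-0.47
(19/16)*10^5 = 118750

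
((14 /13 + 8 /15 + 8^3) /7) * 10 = 200308 /273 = 733.73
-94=-94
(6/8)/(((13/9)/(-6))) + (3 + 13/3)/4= -50/39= -1.28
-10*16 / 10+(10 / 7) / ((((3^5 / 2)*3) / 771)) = -22076 / 1701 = -12.98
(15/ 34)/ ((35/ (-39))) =-117/ 238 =-0.49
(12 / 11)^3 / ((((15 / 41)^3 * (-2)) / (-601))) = 1325488672 / 166375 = 7966.87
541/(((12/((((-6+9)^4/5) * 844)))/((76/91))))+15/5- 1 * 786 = 233881587/455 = 514025.47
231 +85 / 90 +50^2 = 49175 / 18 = 2731.94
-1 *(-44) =44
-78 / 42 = -13 / 7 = -1.86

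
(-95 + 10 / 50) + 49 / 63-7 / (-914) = -3866819 / 41130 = -94.01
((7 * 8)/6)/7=4/3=1.33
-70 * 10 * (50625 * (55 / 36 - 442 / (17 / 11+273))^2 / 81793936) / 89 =-445204375 / 13549676293184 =-0.00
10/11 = 0.91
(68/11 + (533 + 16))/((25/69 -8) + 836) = 421383/628727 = 0.67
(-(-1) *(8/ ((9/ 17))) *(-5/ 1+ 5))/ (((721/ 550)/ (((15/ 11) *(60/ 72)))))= 0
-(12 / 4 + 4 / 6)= -11 / 3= -3.67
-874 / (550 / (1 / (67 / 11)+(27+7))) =-1000293 / 18425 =-54.29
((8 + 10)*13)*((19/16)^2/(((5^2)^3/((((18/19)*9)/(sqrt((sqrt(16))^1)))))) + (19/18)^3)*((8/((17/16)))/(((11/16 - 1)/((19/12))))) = -3389454467828/322734375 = -10502.30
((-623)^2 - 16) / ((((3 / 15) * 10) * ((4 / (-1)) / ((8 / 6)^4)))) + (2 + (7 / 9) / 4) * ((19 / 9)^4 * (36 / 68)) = -68396949569 / 446148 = -153305.52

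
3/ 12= 1/ 4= 0.25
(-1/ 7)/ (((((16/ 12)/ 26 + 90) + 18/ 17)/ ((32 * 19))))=-201552/ 211421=-0.95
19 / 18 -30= -521 / 18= -28.94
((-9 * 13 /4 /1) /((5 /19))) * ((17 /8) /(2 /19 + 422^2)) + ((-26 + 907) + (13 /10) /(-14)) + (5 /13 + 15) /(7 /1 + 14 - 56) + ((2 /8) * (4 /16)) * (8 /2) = 2892576729711 /3284345792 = 880.72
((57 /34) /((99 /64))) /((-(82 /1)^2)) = -0.00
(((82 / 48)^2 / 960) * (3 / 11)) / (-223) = -1681 / 452136960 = -0.00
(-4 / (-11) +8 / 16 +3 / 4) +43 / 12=343 / 66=5.20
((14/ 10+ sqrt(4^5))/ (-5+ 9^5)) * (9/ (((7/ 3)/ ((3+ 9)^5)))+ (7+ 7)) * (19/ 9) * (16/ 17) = 85271988904/ 79045155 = 1078.78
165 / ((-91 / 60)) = -108.79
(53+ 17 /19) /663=1024 /12597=0.08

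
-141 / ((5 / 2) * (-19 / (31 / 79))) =8742 / 7505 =1.16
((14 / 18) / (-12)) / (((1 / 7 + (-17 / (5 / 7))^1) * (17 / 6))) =245 / 253368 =0.00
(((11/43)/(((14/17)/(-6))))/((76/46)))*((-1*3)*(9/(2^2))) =7.61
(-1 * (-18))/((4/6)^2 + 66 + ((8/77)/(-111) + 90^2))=230769/104697889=0.00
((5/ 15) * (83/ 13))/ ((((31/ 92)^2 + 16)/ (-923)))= -49878352/ 409155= -121.91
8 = 8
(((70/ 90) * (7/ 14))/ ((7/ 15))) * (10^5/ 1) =250000/ 3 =83333.33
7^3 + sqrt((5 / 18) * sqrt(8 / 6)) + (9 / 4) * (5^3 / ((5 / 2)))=3^(3 / 4) * sqrt(5) / 9 + 911 / 2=456.07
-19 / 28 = -0.68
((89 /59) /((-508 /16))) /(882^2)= -89 /1457246133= -0.00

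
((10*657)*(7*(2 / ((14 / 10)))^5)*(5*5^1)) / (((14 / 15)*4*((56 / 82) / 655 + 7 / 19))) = 4959577.58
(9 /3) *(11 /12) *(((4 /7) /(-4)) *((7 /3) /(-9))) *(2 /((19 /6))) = 11 /171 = 0.06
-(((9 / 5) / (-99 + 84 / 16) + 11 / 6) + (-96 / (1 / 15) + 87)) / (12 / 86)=217878721 / 22500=9683.50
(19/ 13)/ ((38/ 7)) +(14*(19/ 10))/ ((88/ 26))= 23247/ 2860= 8.13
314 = 314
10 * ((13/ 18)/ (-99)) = -65/ 891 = -0.07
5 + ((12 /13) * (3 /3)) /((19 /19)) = 77 /13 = 5.92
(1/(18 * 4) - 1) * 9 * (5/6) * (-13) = 4615/48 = 96.15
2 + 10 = 12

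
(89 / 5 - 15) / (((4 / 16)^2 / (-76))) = -3404.80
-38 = -38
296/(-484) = -0.61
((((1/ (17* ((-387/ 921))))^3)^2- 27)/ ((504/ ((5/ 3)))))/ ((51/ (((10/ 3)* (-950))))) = 17831958953478165996251875/ 3216510882188615790405333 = 5.54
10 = 10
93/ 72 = 31/ 24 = 1.29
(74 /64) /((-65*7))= -0.00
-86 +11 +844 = 769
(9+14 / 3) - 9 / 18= 79 / 6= 13.17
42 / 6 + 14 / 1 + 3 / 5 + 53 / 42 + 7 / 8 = 19939 / 840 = 23.74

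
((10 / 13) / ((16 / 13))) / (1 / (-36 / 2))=-45 / 4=-11.25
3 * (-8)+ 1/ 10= -239/ 10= -23.90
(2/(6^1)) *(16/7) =0.76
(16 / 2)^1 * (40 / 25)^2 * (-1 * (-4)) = 2048 / 25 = 81.92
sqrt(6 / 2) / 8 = sqrt(3) / 8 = 0.22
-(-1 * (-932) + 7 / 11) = -10259 / 11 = -932.64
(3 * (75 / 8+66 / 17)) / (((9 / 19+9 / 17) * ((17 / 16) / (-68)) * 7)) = -22838 / 63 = -362.51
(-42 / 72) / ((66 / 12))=-7 / 66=-0.11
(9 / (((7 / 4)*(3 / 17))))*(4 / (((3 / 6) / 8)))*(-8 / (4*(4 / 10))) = -9325.71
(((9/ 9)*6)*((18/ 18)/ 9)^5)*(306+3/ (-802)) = 81803/ 2630961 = 0.03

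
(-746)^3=-415160936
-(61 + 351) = -412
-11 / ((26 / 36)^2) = -3564 / 169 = -21.09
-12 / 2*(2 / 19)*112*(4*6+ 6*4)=-64512 / 19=-3395.37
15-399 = -384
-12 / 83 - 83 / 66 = -1.40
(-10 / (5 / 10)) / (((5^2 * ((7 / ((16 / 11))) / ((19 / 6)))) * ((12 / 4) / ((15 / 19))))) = -32 / 231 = -0.14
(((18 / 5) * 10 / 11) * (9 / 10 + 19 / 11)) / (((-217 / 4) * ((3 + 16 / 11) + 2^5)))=-20808 / 4785935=-0.00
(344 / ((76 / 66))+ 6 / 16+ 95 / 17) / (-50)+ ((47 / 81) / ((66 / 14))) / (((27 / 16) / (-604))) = -93521838239 / 1864898640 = -50.15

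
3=3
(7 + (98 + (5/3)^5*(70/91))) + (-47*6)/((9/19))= -1517713/3159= -480.44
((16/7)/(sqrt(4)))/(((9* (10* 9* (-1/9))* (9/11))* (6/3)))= -22/2835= -0.01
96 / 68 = 24 / 17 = 1.41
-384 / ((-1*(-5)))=-384 / 5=-76.80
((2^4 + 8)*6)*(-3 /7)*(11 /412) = -1188 /721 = -1.65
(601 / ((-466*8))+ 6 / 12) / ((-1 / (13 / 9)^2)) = -71149 / 100656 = -0.71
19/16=1.19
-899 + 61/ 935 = -898.93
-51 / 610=-0.08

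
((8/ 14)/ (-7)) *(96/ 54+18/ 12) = -0.27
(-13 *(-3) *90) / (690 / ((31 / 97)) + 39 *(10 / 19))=22971 / 14264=1.61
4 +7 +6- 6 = 11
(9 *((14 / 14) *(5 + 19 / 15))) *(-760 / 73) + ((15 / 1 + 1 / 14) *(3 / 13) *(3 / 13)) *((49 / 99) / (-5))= -796949581 / 1357070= -587.26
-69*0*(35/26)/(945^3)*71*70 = 0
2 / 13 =0.15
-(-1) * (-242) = -242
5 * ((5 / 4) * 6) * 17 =1275 / 2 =637.50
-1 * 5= -5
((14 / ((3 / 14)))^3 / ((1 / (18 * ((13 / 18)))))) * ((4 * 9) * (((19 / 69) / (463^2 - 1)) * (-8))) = -265685056 / 198099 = -1341.17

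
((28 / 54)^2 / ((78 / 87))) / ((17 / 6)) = 5684 / 53703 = 0.11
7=7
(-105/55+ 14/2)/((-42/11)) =-4/3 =-1.33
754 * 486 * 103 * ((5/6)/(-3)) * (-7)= 73390590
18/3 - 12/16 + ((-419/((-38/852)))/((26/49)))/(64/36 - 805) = -119934885/7142252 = -16.79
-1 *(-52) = 52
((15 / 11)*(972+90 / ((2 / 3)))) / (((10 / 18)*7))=29889 / 77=388.17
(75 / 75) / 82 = 0.01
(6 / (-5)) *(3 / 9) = -2 / 5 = -0.40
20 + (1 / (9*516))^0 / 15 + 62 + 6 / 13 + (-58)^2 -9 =670318 / 195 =3437.53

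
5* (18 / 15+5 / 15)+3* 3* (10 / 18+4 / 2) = 92 / 3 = 30.67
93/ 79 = 1.18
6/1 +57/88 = 585/88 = 6.65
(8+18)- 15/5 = 23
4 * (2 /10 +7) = 144 /5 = 28.80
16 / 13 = 1.23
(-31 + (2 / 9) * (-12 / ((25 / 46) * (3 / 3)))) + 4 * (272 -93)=51007 / 75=680.09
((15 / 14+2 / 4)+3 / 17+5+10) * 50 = 99650 / 119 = 837.39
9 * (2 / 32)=9 / 16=0.56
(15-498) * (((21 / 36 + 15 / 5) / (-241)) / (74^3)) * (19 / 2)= 131537 / 781271872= 0.00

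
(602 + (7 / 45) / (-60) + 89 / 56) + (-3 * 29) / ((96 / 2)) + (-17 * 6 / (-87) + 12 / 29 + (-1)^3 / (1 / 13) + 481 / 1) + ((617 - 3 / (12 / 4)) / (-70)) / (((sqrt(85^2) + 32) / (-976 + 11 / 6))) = 32623358633 / 28501200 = 1144.63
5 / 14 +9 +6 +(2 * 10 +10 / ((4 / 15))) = 510 / 7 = 72.86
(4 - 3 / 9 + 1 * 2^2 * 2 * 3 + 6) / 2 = 101 / 6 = 16.83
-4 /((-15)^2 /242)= -968 /225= -4.30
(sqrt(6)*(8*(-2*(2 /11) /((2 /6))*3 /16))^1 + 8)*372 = 2976 - 6696*sqrt(6) /11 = 1484.93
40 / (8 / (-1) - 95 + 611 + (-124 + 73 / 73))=8 / 77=0.10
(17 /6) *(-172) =-1462 /3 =-487.33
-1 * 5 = -5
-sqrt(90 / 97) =-3*sqrt(970) / 97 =-0.96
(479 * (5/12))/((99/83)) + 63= 273629/1188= 230.33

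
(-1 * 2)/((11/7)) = -14/11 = -1.27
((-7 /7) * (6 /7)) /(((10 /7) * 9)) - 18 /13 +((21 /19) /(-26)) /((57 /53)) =-209891 /140790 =-1.49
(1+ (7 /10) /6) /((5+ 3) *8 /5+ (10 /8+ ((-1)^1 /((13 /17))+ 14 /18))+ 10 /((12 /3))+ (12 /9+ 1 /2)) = 2613 /41777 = 0.06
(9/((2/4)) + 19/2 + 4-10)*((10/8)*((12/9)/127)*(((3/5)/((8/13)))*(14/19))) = 3913/19304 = 0.20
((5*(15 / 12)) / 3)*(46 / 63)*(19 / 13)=10925 / 4914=2.22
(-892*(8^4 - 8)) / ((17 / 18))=-65636928 / 17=-3860995.76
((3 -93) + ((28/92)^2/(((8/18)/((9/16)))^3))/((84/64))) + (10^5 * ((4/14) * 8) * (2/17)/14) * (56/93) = 102320336730863/95919194112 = 1066.73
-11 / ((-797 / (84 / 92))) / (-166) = -231 / 3042946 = -0.00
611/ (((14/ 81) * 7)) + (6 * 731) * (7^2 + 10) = 25409343/ 98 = 259279.01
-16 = -16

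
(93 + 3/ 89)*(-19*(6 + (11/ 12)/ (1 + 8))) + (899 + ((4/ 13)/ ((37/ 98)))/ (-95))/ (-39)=-571458627269/ 52869115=-10808.93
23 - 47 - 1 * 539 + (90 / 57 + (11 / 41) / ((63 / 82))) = -671603 / 1197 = -561.07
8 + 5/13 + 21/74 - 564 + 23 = -512103/962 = -532.33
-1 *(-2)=2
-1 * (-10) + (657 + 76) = 743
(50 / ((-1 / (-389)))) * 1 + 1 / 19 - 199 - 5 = 365675 / 19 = 19246.05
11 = 11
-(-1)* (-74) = -74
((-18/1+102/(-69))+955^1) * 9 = 193653/23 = 8419.70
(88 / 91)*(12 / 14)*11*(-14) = -11616 / 91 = -127.65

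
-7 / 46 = -0.15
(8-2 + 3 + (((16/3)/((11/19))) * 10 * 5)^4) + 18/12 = 106758963224904341/2371842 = 45010992816.93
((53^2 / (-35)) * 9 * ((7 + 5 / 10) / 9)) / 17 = -8427 / 238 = -35.41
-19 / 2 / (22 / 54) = -513 / 22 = -23.32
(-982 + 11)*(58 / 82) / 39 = -28159 / 1599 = -17.61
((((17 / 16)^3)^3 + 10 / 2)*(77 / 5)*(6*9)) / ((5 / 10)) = 11186.15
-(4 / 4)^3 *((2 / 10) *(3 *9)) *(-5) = 27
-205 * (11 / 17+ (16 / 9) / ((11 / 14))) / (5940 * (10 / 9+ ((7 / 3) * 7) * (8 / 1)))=-0.00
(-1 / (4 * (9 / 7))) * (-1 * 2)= 7 / 18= 0.39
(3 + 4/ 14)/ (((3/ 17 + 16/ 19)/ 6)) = 44574/ 2303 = 19.35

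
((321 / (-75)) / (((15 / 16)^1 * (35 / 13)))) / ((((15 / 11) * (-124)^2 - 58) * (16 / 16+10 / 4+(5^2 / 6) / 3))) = -8346 / 503129375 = -0.00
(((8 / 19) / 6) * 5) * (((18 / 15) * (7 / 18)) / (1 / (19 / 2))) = 14 / 9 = 1.56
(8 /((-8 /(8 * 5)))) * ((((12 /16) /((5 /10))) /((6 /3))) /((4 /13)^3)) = -32955 /32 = -1029.84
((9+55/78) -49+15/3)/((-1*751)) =2675/58578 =0.05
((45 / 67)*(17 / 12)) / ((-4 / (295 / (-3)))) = 25075 / 1072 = 23.39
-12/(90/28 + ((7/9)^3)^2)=-89282088/25561931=-3.49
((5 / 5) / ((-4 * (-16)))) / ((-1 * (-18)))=1 / 1152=0.00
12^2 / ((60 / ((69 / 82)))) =414 / 205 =2.02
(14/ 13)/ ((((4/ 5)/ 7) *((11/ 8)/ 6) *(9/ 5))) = 9800/ 429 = 22.84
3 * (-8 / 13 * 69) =-1656 / 13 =-127.38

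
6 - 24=-18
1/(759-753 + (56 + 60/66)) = 0.02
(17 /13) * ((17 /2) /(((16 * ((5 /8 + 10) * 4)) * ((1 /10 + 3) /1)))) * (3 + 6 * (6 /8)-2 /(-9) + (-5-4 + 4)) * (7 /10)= 5831 /580320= 0.01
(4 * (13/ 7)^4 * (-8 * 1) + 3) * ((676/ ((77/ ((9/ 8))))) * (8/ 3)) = -1838886972/ 184877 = -9946.54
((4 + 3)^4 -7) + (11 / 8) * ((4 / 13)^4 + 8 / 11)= 68403947 / 28561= 2395.01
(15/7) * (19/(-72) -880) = -316895/168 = -1886.28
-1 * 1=-1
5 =5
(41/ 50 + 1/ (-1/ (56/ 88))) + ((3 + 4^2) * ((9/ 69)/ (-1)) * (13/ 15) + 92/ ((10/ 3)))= 324293/ 12650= 25.64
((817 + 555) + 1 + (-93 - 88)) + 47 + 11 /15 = 18596 /15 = 1239.73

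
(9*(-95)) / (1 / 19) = -16245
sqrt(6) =2.45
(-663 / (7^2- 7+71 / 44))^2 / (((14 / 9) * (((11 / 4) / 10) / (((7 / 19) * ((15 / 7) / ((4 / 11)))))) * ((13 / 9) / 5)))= 1988407278000 / 489780613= 4059.79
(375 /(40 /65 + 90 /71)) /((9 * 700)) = 4615 /145992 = 0.03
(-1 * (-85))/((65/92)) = 1564/13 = 120.31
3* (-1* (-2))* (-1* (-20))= 120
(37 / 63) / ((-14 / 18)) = -37 / 49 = -0.76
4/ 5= 0.80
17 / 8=2.12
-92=-92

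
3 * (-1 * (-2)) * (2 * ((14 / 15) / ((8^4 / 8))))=7 / 320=0.02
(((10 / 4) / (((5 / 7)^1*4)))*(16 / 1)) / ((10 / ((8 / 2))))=28 / 5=5.60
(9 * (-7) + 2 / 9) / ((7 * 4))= -2.24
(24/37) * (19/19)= 24/37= 0.65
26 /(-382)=-13 /191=-0.07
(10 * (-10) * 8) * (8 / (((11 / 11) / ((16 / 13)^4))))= -419430400 / 28561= -14685.42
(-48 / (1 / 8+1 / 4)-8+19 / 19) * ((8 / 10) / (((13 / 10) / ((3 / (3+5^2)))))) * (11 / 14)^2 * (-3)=147015 / 8918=16.49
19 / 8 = 2.38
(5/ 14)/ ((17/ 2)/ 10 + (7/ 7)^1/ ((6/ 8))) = 150/ 917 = 0.16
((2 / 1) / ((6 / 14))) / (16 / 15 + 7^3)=70 / 5161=0.01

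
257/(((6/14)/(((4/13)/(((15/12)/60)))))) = 115136/13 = 8856.62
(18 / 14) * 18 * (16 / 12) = 216 / 7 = 30.86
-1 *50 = -50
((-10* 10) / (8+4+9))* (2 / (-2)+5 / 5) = 0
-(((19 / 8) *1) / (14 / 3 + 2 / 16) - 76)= 8683 / 115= 75.50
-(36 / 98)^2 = -324 / 2401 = -0.13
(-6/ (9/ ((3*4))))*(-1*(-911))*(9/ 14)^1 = -4685.14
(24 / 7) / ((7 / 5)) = 120 / 49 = 2.45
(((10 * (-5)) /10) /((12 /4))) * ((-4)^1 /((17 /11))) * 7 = 1540 /51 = 30.20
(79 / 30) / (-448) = -79 / 13440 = -0.01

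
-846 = -846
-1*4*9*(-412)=14832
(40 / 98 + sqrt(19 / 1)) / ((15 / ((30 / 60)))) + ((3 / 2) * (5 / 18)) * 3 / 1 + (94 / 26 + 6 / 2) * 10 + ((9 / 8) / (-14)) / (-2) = sqrt(19) / 30 + 4125169 / 61152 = 67.60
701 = 701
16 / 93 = 0.17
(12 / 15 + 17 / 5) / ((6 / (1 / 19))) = 7 / 190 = 0.04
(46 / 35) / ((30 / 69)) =529 / 175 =3.02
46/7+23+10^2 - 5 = 872/7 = 124.57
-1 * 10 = -10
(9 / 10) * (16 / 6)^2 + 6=62 / 5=12.40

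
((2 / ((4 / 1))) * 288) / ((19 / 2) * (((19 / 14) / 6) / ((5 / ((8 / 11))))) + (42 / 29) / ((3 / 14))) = 4823280 / 236849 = 20.36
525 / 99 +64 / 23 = 6137 / 759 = 8.09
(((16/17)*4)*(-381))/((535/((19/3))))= -154432/9095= -16.98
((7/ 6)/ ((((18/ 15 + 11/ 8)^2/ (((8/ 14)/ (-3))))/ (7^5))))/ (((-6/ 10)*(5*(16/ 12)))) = 13445600/ 95481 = 140.82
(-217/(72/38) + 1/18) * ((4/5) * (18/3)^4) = -593424/5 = -118684.80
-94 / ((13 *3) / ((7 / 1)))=-658 / 39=-16.87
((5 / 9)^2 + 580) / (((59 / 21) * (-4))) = -329035 / 6372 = -51.64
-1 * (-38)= 38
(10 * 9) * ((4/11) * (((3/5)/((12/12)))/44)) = 54/121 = 0.45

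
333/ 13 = 25.62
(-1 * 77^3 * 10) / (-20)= 456533 / 2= 228266.50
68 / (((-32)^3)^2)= 17 / 268435456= 0.00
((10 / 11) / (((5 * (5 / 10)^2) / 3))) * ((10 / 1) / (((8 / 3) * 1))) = 8.18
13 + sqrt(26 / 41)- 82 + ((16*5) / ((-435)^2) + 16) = -2005769 / 37845 + sqrt(1066) / 41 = -52.20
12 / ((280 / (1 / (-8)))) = -3 / 560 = -0.01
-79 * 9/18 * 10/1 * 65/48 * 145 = -3722875/48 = -77559.90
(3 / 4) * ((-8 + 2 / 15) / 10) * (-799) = 47141 / 100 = 471.41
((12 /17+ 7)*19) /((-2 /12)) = -14934 /17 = -878.47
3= 3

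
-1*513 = -513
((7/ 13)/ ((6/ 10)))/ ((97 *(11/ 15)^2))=0.02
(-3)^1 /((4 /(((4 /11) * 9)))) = -27 /11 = -2.45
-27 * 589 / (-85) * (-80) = -254448 / 17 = -14967.53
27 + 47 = 74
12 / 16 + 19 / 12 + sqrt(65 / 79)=sqrt(5135) / 79 + 7 / 3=3.24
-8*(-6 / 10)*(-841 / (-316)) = 5046 / 395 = 12.77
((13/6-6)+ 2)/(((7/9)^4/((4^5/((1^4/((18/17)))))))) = -221709312/40817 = -5431.79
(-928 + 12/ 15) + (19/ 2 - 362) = -12797/ 10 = -1279.70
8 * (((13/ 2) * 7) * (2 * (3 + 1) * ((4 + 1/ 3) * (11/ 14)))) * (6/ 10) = 5948.80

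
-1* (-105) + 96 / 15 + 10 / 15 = 1681 / 15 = 112.07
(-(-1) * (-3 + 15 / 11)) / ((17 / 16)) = -288 / 187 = -1.54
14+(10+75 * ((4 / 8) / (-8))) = 309 / 16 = 19.31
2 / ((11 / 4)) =8 / 11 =0.73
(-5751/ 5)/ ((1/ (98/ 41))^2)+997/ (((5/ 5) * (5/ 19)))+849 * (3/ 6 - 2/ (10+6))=-165707833/ 67240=-2464.42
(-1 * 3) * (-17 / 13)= 51 / 13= 3.92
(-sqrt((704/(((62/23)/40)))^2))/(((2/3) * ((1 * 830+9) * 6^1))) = -3.11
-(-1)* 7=7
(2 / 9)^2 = 4 / 81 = 0.05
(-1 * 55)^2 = 3025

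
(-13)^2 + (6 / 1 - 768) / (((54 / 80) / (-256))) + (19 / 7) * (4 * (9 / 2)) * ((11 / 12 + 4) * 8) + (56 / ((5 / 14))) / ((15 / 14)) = 458691371 / 1575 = 291232.62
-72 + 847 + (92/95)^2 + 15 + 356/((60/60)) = 1146.94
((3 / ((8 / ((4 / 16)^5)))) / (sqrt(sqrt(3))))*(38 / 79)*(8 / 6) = 0.00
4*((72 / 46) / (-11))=-0.57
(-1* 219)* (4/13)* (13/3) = -292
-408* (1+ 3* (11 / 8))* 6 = -12546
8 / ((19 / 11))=88 / 19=4.63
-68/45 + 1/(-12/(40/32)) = -1163/720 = -1.62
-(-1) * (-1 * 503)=-503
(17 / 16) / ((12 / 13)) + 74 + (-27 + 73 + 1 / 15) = 116369 / 960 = 121.22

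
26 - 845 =-819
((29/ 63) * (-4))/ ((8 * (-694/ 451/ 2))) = 13079/ 43722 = 0.30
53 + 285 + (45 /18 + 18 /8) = 342.75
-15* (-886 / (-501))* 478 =-2117540 / 167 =-12679.88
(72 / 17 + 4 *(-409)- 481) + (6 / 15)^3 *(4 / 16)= -4489591 / 2125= -2112.75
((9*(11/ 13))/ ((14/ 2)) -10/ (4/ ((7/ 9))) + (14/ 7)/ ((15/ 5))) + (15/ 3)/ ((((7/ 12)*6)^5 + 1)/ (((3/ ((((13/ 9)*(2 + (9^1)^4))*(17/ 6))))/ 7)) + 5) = -5907811277881/ 31115763988218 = -0.19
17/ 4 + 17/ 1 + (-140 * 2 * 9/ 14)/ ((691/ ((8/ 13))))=757795/ 35932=21.09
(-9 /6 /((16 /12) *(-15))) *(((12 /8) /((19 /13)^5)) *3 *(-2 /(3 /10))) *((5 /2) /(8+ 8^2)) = -1856465 /158470336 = -0.01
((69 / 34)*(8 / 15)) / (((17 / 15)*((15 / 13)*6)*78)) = 23 / 13005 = 0.00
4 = 4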